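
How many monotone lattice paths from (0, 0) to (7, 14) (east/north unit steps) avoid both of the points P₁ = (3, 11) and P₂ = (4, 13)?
Number of paths = 98388

Inclusion–exclusion. Total paths: C(21, 7) = 116280. Through P₁: C(14, 3)·C(7, 4) = 12740. Through P₂: C(17, 4)·C(4, 3) = 9520. Since P₁ is strictly southwest of P₂, a monotone path through both must visit P₁ then P₂; paths through both = C(14, 3)·C(3, 1)·C(4, 3) = 4368. Avoid both = 116280 − 12740 − 9520 + 4368 = 98388.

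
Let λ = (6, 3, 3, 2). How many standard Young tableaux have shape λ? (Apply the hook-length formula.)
# SYT of shape (6, 3, 3, 2) = 35035

Hook-length formula: f^λ = n! / Π hook(c), product over all cells c of the Young diagram. For λ = (6, 3, 3, 2), n = 14 boxes. Hook lengths by row (left-to-right, top-to-bottom): [9, 8, 6, 3, 2, 1]; [5, 4, 2]; [4, 3, 1]; [2, 1]. Product of hooks = 2488320. So f^λ = 14! / 2488320 = 87178291200 / 2488320 = 35035.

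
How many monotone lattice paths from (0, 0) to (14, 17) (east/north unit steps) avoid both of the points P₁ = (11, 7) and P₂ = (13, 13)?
Number of paths = 208533221

Inclusion–exclusion. Total paths: C(31, 14) = 265182525. Through P₁: C(18, 11)·C(13, 3) = 9101664. Through P₂: C(26, 13)·C(5, 1) = 52003000. Since P₁ is strictly southwest of P₂, a monotone path through both must visit P₁ then P₂; paths through both = C(18, 11)·C(8, 2)·C(5, 1) = 4455360. Avoid both = 265182525 − 9101664 − 52003000 + 4455360 = 208533221.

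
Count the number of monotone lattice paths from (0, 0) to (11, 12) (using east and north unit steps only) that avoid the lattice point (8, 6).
Number of paths = 1099826

Total paths from (0, 0) to (11, 12): C(23, 11) = 1352078. Paths through (8, 6): (paths (0, 0) → (8, 6)) × (paths (8, 6) → (11, 12)) = C(14, 8) · C(9, 3) = 3003 · 84 = 252252. Avoidance count = 1352078 − 252252 = 1099826.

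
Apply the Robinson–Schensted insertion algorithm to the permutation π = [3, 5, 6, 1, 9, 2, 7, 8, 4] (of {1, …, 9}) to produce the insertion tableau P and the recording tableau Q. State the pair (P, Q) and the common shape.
P = [1, 2, 4, 7, 8] / [3, 5, 6] / [9];  Q = [1, 2, 3, 5, 8] / [4, 6, 7] / [9];  common shape = (5, 3, 1)

Row-insert the values π_1, π_2, … into P one at a time, bumping the leftmost entry strictly greater than the inserted value down to the next row. The recording tableau Q records, in position (i, j), the step at which that cell was added to P.
  Insert 3 (step 1): P = [3];  Q = [1]
  Insert 5 (step 2): P = [3, 5];  Q = [1, 2]
  Insert 6 (step 3): P = [3, 5, 6];  Q = [1, 2, 3]
  Insert 1 (step 4): P = [1, 5, 6] / [3];  Q = [1, 2, 3] / [4]
  Insert 9 (step 5): P = [1, 5, 6, 9] / [3];  Q = [1, 2, 3, 5] / [4]
  Insert 2 (step 6): P = [1, 2, 6, 9] / [3, 5];  Q = [1, 2, 3, 5] / [4, 6]
  Insert 7 (step 7): P = [1, 2, 6, 7] / [3, 5, 9];  Q = [1, 2, 3, 5] / [4, 6, 7]
  Insert 8 (step 8): P = [1, 2, 6, 7, 8] / [3, 5, 9];  Q = [1, 2, 3, 5, 8] / [4, 6, 7]
  Insert 4 (step 9): P = [1, 2, 4, 7, 8] / [3, 5, 6] / [9];  Q = [1, 2, 3, 5, 8] / [4, 6, 7] / [9]
Final shape: (5, 3, 1).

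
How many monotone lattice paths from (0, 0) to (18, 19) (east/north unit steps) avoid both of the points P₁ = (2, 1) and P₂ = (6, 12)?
Number of paths = 10331683638

Inclusion–exclusion. Total paths: C(37, 18) = 17672631900. Through P₁: C(3, 2)·C(34, 16) = 6611884290. Through P₂: C(18, 6)·C(19, 12) = 935402832. Since P₁ is strictly southwest of P₂, a monotone path through both must visit P₁ then P₂; paths through both = C(3, 2)·C(15, 4)·C(19, 12) = 206338860. Avoid both = 17672631900 − 6611884290 − 935402832 + 206338860 = 10331683638.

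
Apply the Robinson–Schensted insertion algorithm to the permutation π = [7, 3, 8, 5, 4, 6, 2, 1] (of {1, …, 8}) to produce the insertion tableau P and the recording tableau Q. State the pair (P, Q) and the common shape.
P = [1, 4, 6] / [2, 8] / [3] / [5] / [7];  Q = [1, 3, 6] / [2, 4] / [5] / [7] / [8];  common shape = (3, 2, 1, 1, 1)

Row-insert the values π_1, π_2, … into P one at a time, bumping the leftmost entry strictly greater than the inserted value down to the next row. The recording tableau Q records, in position (i, j), the step at which that cell was added to P.
  Insert 7 (step 1): P = [7];  Q = [1]
  Insert 3 (step 2): P = [3] / [7];  Q = [1] / [2]
  Insert 8 (step 3): P = [3, 8] / [7];  Q = [1, 3] / [2]
  Insert 5 (step 4): P = [3, 5] / [7, 8];  Q = [1, 3] / [2, 4]
  Insert 4 (step 5): P = [3, 4] / [5, 8] / [7];  Q = [1, 3] / [2, 4] / [5]
  Insert 6 (step 6): P = [3, 4, 6] / [5, 8] / [7];  Q = [1, 3, 6] / [2, 4] / [5]
  Insert 2 (step 7): P = [2, 4, 6] / [3, 8] / [5] / [7];  Q = [1, 3, 6] / [2, 4] / [5] / [7]
  Insert 1 (step 8): P = [1, 4, 6] / [2, 8] / [3] / [5] / [7];  Q = [1, 3, 6] / [2, 4] / [5] / [7] / [8]
Final shape: (3, 2, 1, 1, 1).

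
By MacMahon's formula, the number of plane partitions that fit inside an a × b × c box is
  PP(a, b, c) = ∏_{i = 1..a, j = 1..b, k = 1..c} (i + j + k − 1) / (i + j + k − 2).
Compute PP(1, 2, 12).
PP(1, 2, 12) = 91

Evaluate the triple product over i = 1..1, j = 1..2, k = 1..12. The factors are (2/1) · (3/2) · (4/3) · (5/4) · (6/5) · (7/6) · (8/7) · (9/8) · … (24 factors total). The numerators and denominators telescope so the product is an integer; carrying out the multiplication exactly gives PP(1, 2, 12) = 91.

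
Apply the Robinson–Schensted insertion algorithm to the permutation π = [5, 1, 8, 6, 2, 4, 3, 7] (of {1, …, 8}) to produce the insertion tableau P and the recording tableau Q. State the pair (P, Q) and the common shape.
P = [1, 2, 3, 7] / [4, 6] / [5] / [8];  Q = [1, 3, 6, 8] / [2, 4] / [5] / [7];  common shape = (4, 2, 1, 1)

Row-insert the values π_1, π_2, … into P one at a time, bumping the leftmost entry strictly greater than the inserted value down to the next row. The recording tableau Q records, in position (i, j), the step at which that cell was added to P.
  Insert 5 (step 1): P = [5];  Q = [1]
  Insert 1 (step 2): P = [1] / [5];  Q = [1] / [2]
  Insert 8 (step 3): P = [1, 8] / [5];  Q = [1, 3] / [2]
  Insert 6 (step 4): P = [1, 6] / [5, 8];  Q = [1, 3] / [2, 4]
  Insert 2 (step 5): P = [1, 2] / [5, 6] / [8];  Q = [1, 3] / [2, 4] / [5]
  Insert 4 (step 6): P = [1, 2, 4] / [5, 6] / [8];  Q = [1, 3, 6] / [2, 4] / [5]
  Insert 3 (step 7): P = [1, 2, 3] / [4, 6] / [5] / [8];  Q = [1, 3, 6] / [2, 4] / [5] / [7]
  Insert 7 (step 8): P = [1, 2, 3, 7] / [4, 6] / [5] / [8];  Q = [1, 3, 6, 8] / [2, 4] / [5] / [7]
Final shape: (4, 2, 1, 1).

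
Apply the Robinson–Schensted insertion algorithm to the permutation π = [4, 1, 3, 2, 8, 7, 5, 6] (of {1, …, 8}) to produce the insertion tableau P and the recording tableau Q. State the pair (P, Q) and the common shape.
P = [1, 2, 5, 6] / [3, 7] / [4, 8];  Q = [1, 3, 5, 8] / [2, 6] / [4, 7];  common shape = (4, 2, 2)

Row-insert the values π_1, π_2, … into P one at a time, bumping the leftmost entry strictly greater than the inserted value down to the next row. The recording tableau Q records, in position (i, j), the step at which that cell was added to P.
  Insert 4 (step 1): P = [4];  Q = [1]
  Insert 1 (step 2): P = [1] / [4];  Q = [1] / [2]
  Insert 3 (step 3): P = [1, 3] / [4];  Q = [1, 3] / [2]
  Insert 2 (step 4): P = [1, 2] / [3] / [4];  Q = [1, 3] / [2] / [4]
  Insert 8 (step 5): P = [1, 2, 8] / [3] / [4];  Q = [1, 3, 5] / [2] / [4]
  Insert 7 (step 6): P = [1, 2, 7] / [3, 8] / [4];  Q = [1, 3, 5] / [2, 6] / [4]
  Insert 5 (step 7): P = [1, 2, 5] / [3, 7] / [4, 8];  Q = [1, 3, 5] / [2, 6] / [4, 7]
  Insert 6 (step 8): P = [1, 2, 5, 6] / [3, 7] / [4, 8];  Q = [1, 3, 5, 8] / [2, 6] / [4, 7]
Final shape: (4, 2, 2).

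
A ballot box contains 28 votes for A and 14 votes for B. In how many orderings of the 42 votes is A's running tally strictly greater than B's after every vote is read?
Strict-lead orderings = 17620076360

Total orderings of the 42 votes with 28 for A: C(42, 28) = 52860229080. By the Bertrand ballot formula (Cycle Lemma / reflection principle), the number of orderings in which A is strictly ahead of B throughout is (p − q)/(p + q) · C(p + q, p) = (28 − 14)/(28 + 14) · 52860229080 = 17620076360.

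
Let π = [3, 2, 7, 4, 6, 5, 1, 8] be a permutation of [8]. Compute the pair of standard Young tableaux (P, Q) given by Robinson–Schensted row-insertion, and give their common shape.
P = [1, 4, 5, 8] / [2, 6] / [3] / [7];  Q = [1, 3, 5, 8] / [2, 4] / [6] / [7];  common shape = (4, 2, 1, 1)

Row-insert the values π_1, π_2, … into P one at a time, bumping the leftmost entry strictly greater than the inserted value down to the next row. The recording tableau Q records, in position (i, j), the step at which that cell was added to P.
  Insert 3 (step 1): P = [3];  Q = [1]
  Insert 2 (step 2): P = [2] / [3];  Q = [1] / [2]
  Insert 7 (step 3): P = [2, 7] / [3];  Q = [1, 3] / [2]
  Insert 4 (step 4): P = [2, 4] / [3, 7];  Q = [1, 3] / [2, 4]
  Insert 6 (step 5): P = [2, 4, 6] / [3, 7];  Q = [1, 3, 5] / [2, 4]
  Insert 5 (step 6): P = [2, 4, 5] / [3, 6] / [7];  Q = [1, 3, 5] / [2, 4] / [6]
  Insert 1 (step 7): P = [1, 4, 5] / [2, 6] / [3] / [7];  Q = [1, 3, 5] / [2, 4] / [6] / [7]
  Insert 8 (step 8): P = [1, 4, 5, 8] / [2, 6] / [3] / [7];  Q = [1, 3, 5, 8] / [2, 4] / [6] / [7]
Final shape: (4, 2, 1, 1).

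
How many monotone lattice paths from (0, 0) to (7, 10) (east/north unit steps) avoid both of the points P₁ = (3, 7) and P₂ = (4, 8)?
Number of paths = 12698

Inclusion–exclusion. Total paths: C(17, 7) = 19448. Through P₁: C(10, 3)·C(7, 4) = 4200. Through P₂: C(12, 4)·C(5, 3) = 4950. Since P₁ is strictly southwest of P₂, a monotone path through both must visit P₁ then P₂; paths through both = C(10, 3)·C(2, 1)·C(5, 3) = 2400. Avoid both = 19448 − 4200 − 4950 + 2400 = 12698.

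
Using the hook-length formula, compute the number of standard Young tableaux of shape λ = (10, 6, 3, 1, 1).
# SYT of shape (10, 6, 3, 1, 1) = 126977760

Hook-length formula: f^λ = n! / Π hook(c), product over all cells c of the Young diagram. For λ = (10, 6, 3, 1, 1), n = 21 boxes. Hook lengths by row (left-to-right, top-to-bottom): [14, 11, 10, 8, 7, 6, 4, 3, 2, 1]; [9, 6, 5, 3, 2, 1]; [5, 2, 1]; [2]; [1]. Product of hooks = 402361344000. So f^λ = 21! / 402361344000 = 51090942171709440000 / 402361344000 = 126977760.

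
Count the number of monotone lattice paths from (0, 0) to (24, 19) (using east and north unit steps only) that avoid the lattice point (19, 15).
Number of paths = 566620524330

Total paths from (0, 0) to (24, 19): C(43, 24) = 800472431850. Paths through (19, 15): (paths (0, 0) → (19, 15)) × (paths (19, 15) → (24, 19)) = C(34, 19) · C(9, 5) = 1855967520 · 126 = 233851907520. Avoidance count = 800472431850 − 233851907520 = 566620524330.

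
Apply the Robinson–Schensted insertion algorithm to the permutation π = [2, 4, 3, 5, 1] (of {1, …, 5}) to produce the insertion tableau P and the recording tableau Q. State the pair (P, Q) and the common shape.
P = [1, 3, 5] / [2] / [4];  Q = [1, 2, 4] / [3] / [5];  common shape = (3, 1, 1)

Row-insert the values π_1, π_2, … into P one at a time, bumping the leftmost entry strictly greater than the inserted value down to the next row. The recording tableau Q records, in position (i, j), the step at which that cell was added to P.
  Insert 2 (step 1): P = [2];  Q = [1]
  Insert 4 (step 2): P = [2, 4];  Q = [1, 2]
  Insert 3 (step 3): P = [2, 3] / [4];  Q = [1, 2] / [3]
  Insert 5 (step 4): P = [2, 3, 5] / [4];  Q = [1, 2, 4] / [3]
  Insert 1 (step 5): P = [1, 3, 5] / [2] / [4];  Q = [1, 2, 4] / [3] / [5]
Final shape: (3, 1, 1).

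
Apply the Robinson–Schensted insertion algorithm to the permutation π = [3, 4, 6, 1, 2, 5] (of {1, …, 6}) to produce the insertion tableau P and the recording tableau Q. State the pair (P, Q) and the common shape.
P = [1, 2, 5] / [3, 4, 6];  Q = [1, 2, 3] / [4, 5, 6];  common shape = (3, 3)

Row-insert the values π_1, π_2, … into P one at a time, bumping the leftmost entry strictly greater than the inserted value down to the next row. The recording tableau Q records, in position (i, j), the step at which that cell was added to P.
  Insert 3 (step 1): P = [3];  Q = [1]
  Insert 4 (step 2): P = [3, 4];  Q = [1, 2]
  Insert 6 (step 3): P = [3, 4, 6];  Q = [1, 2, 3]
  Insert 1 (step 4): P = [1, 4, 6] / [3];  Q = [1, 2, 3] / [4]
  Insert 2 (step 5): P = [1, 2, 6] / [3, 4];  Q = [1, 2, 3] / [4, 5]
  Insert 5 (step 6): P = [1, 2, 5] / [3, 4, 6];  Q = [1, 2, 3] / [4, 5, 6]
Final shape: (3, 3).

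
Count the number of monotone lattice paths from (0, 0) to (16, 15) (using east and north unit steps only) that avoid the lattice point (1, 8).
Number of paths = 299005299

Total paths from (0, 0) to (16, 15): C(31, 16) = 300540195. Paths through (1, 8): (paths (0, 0) → (1, 8)) × (paths (1, 8) → (16, 15)) = C(9, 1) · C(22, 15) = 9 · 170544 = 1534896. Avoidance count = 300540195 − 1534896 = 299005299.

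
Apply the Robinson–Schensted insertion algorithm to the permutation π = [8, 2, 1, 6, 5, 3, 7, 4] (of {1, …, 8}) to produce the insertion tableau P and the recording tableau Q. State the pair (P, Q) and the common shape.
P = [1, 3, 4] / [2, 5, 7] / [6] / [8];  Q = [1, 4, 7] / [2, 5, 8] / [3] / [6];  common shape = (3, 3, 1, 1)

Row-insert the values π_1, π_2, … into P one at a time, bumping the leftmost entry strictly greater than the inserted value down to the next row. The recording tableau Q records, in position (i, j), the step at which that cell was added to P.
  Insert 8 (step 1): P = [8];  Q = [1]
  Insert 2 (step 2): P = [2] / [8];  Q = [1] / [2]
  Insert 1 (step 3): P = [1] / [2] / [8];  Q = [1] / [2] / [3]
  Insert 6 (step 4): P = [1, 6] / [2] / [8];  Q = [1, 4] / [2] / [3]
  Insert 5 (step 5): P = [1, 5] / [2, 6] / [8];  Q = [1, 4] / [2, 5] / [3]
  Insert 3 (step 6): P = [1, 3] / [2, 5] / [6] / [8];  Q = [1, 4] / [2, 5] / [3] / [6]
  Insert 7 (step 7): P = [1, 3, 7] / [2, 5] / [6] / [8];  Q = [1, 4, 7] / [2, 5] / [3] / [6]
  Insert 4 (step 8): P = [1, 3, 4] / [2, 5, 7] / [6] / [8];  Q = [1, 4, 7] / [2, 5, 8] / [3] / [6]
Final shape: (3, 3, 1, 1).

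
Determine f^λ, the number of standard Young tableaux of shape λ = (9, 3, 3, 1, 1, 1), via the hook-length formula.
# SYT of shape (9, 3, 3, 1, 1, 1) = 2333760

Hook-length formula: f^λ = n! / Π hook(c), product over all cells c of the Young diagram. For λ = (9, 3, 3, 1, 1, 1), n = 18 boxes. Hook lengths by row (left-to-right, top-to-bottom): [14, 10, 9, 6, 5, 4, 3, 2, 1]; [7, 3, 2]; [6, 2, 1]; [3]; [2]; [1]. Product of hooks = 2743372800. So f^λ = 18! / 2743372800 = 6402373705728000 / 2743372800 = 2333760.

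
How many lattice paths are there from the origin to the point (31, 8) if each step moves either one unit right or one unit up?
Number of paths = 61523748

A monotone lattice path from (0, 0) to (31, 8) consists of 31 east steps and 8 north steps in some order, so it is determined by which 31 of the 39 steps are east. The count is C(39, 31) = 61523748.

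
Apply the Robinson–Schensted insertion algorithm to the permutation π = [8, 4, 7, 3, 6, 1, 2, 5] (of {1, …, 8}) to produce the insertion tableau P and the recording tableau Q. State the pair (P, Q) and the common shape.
P = [1, 2, 5] / [3, 6] / [4, 7] / [8];  Q = [1, 3, 8] / [2, 5] / [4, 7] / [6];  common shape = (3, 2, 2, 1)

Row-insert the values π_1, π_2, … into P one at a time, bumping the leftmost entry strictly greater than the inserted value down to the next row. The recording tableau Q records, in position (i, j), the step at which that cell was added to P.
  Insert 8 (step 1): P = [8];  Q = [1]
  Insert 4 (step 2): P = [4] / [8];  Q = [1] / [2]
  Insert 7 (step 3): P = [4, 7] / [8];  Q = [1, 3] / [2]
  Insert 3 (step 4): P = [3, 7] / [4] / [8];  Q = [1, 3] / [2] / [4]
  Insert 6 (step 5): P = [3, 6] / [4, 7] / [8];  Q = [1, 3] / [2, 5] / [4]
  Insert 1 (step 6): P = [1, 6] / [3, 7] / [4] / [8];  Q = [1, 3] / [2, 5] / [4] / [6]
  Insert 2 (step 7): P = [1, 2] / [3, 6] / [4, 7] / [8];  Q = [1, 3] / [2, 5] / [4, 7] / [6]
  Insert 5 (step 8): P = [1, 2, 5] / [3, 6] / [4, 7] / [8];  Q = [1, 3, 8] / [2, 5] / [4, 7] / [6]
Final shape: (3, 2, 2, 1).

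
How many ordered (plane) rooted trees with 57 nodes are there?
C_56 = 6852456927844873497549658464312

These ordered rooted trees are counted by the Catalan number C_n = (1/(n + 1)) · C(2n, n). For n = 56: C_56 = (1/57) · C(112, 56) = 390590044887157789360330532465784/57 = 6852456927844873497549658464312.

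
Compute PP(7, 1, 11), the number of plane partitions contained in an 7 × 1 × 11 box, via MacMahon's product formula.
PP(7, 1, 11) = 31824

Evaluate the triple product over i = 1..7, j = 1..1, k = 1..11. The factors are (2/1) · (3/2) · (4/3) · (5/4) · (6/5) · (7/6) · (8/7) · (9/8) · … (77 factors total). The numerators and denominators telescope so the product is an integer; carrying out the multiplication exactly gives PP(7, 1, 11) = 31824.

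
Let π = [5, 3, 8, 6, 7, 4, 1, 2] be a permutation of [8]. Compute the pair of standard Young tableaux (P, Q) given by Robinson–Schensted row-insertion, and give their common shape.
P = [1, 2, 7] / [3, 4] / [5, 6] / [8];  Q = [1, 3, 5] / [2, 4] / [6, 8] / [7];  common shape = (3, 2, 2, 1)

Row-insert the values π_1, π_2, … into P one at a time, bumping the leftmost entry strictly greater than the inserted value down to the next row. The recording tableau Q records, in position (i, j), the step at which that cell was added to P.
  Insert 5 (step 1): P = [5];  Q = [1]
  Insert 3 (step 2): P = [3] / [5];  Q = [1] / [2]
  Insert 8 (step 3): P = [3, 8] / [5];  Q = [1, 3] / [2]
  Insert 6 (step 4): P = [3, 6] / [5, 8];  Q = [1, 3] / [2, 4]
  Insert 7 (step 5): P = [3, 6, 7] / [5, 8];  Q = [1, 3, 5] / [2, 4]
  Insert 4 (step 6): P = [3, 4, 7] / [5, 6] / [8];  Q = [1, 3, 5] / [2, 4] / [6]
  Insert 1 (step 7): P = [1, 4, 7] / [3, 6] / [5] / [8];  Q = [1, 3, 5] / [2, 4] / [6] / [7]
  Insert 2 (step 8): P = [1, 2, 7] / [3, 4] / [5, 6] / [8];  Q = [1, 3, 5] / [2, 4] / [6, 8] / [7]
Final shape: (3, 2, 2, 1).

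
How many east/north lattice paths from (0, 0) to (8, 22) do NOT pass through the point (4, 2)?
Number of paths = 5693535

Total paths from (0, 0) to (8, 22): C(30, 8) = 5852925. Paths through (4, 2): (paths (0, 0) → (4, 2)) × (paths (4, 2) → (8, 22)) = C(6, 4) · C(24, 4) = 15 · 10626 = 159390. Avoidance count = 5852925 − 159390 = 5693535.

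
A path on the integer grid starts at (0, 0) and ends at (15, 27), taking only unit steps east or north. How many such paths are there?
Number of paths = 98672427616

A monotone lattice path from (0, 0) to (15, 27) consists of 15 east steps and 27 north steps in some order, so it is determined by which 15 of the 42 steps are east. The count is C(42, 15) = 98672427616.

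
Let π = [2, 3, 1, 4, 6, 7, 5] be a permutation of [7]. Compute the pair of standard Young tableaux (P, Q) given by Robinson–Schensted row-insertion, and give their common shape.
P = [1, 3, 4, 5, 7] / [2, 6];  Q = [1, 2, 4, 5, 6] / [3, 7];  common shape = (5, 2)

Row-insert the values π_1, π_2, … into P one at a time, bumping the leftmost entry strictly greater than the inserted value down to the next row. The recording tableau Q records, in position (i, j), the step at which that cell was added to P.
  Insert 2 (step 1): P = [2];  Q = [1]
  Insert 3 (step 2): P = [2, 3];  Q = [1, 2]
  Insert 1 (step 3): P = [1, 3] / [2];  Q = [1, 2] / [3]
  Insert 4 (step 4): P = [1, 3, 4] / [2];  Q = [1, 2, 4] / [3]
  Insert 6 (step 5): P = [1, 3, 4, 6] / [2];  Q = [1, 2, 4, 5] / [3]
  Insert 7 (step 6): P = [1, 3, 4, 6, 7] / [2];  Q = [1, 2, 4, 5, 6] / [3]
  Insert 5 (step 7): P = [1, 3, 4, 5, 7] / [2, 6];  Q = [1, 2, 4, 5, 6] / [3, 7]
Final shape: (5, 2).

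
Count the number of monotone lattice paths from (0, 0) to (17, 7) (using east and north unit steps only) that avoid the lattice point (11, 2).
Number of paths = 310068

Total paths from (0, 0) to (17, 7): C(24, 17) = 346104. Paths through (11, 2): (paths (0, 0) → (11, 2)) × (paths (11, 2) → (17, 7)) = C(13, 11) · C(11, 6) = 78 · 462 = 36036. Avoidance count = 346104 − 36036 = 310068.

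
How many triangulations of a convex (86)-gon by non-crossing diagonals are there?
C_84 = 270557451039395118028642463289168566420671280440

These polygon triangulations are counted by the Catalan number C_n = (1/(n + 1)) · C(2n, n). For n = 84: C_84 = (1/85) · C(168, 84) = 22997383338348585032434609379579328145757058837400/85 = 270557451039395118028642463289168566420671280440.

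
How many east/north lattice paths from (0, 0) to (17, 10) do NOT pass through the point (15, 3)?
Number of paths = 8406909

Total paths from (0, 0) to (17, 10): C(27, 17) = 8436285. Paths through (15, 3): (paths (0, 0) → (15, 3)) × (paths (15, 3) → (17, 10)) = C(18, 15) · C(9, 2) = 816 · 36 = 29376. Avoidance count = 8436285 − 29376 = 8406909.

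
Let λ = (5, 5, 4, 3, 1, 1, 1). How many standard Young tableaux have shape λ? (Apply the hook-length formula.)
# SYT of shape (5, 5, 4, 3, 1, 1, 1) = 105814800

Hook-length formula: f^λ = n! / Π hook(c), product over all cells c of the Young diagram. For λ = (5, 5, 4, 3, 1, 1, 1), n = 20 boxes. Hook lengths by row (left-to-right, top-to-bottom): [11, 7, 6, 4, 2]; [10, 6, 5, 3, 1]; [8, 4, 3, 1]; [6, 2, 1]; [3]; [2]; [1]. Product of hooks = 22992076800. So f^λ = 20! / 22992076800 = 2432902008176640000 / 22992076800 = 105814800.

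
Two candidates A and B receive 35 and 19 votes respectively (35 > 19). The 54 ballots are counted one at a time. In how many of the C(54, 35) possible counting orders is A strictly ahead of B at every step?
Strict-lead orderings = 54414792184480

Total orderings of the 54 votes with 35 for A: C(54, 35) = 183649923622620. By the Bertrand ballot formula (Cycle Lemma / reflection principle), the number of orderings in which A is strictly ahead of B throughout is (p − q)/(p + q) · C(p + q, p) = (35 − 19)/(35 + 19) · 183649923622620 = 54414792184480.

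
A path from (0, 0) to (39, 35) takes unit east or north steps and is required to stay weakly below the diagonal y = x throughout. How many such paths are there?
Number of paths = 196174587693577438554

By the reflection principle (André's argument), the number of monotone paths to (39, 35) with n ≤ m that never go above y = x is C(74, 39) − C(74, 40) = 1569396701548619508432 − 1373222113855042069878 = 196174587693577438554.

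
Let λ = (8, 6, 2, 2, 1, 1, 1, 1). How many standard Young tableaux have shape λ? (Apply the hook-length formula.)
# SYT of shape (8, 6, 2, 2, 1, 1, 1, 1) = 1097450640

Hook-length formula: f^λ = n! / Π hook(c), product over all cells c of the Young diagram. For λ = (8, 6, 2, 2, 1, 1, 1, 1), n = 22 boxes. Hook lengths by row (left-to-right, top-to-bottom): [15, 10, 7, 6, 5, 4, 2, 1]; [12, 7, 4, 3, 2, 1]; [7, 2]; [6, 1]; [4]; [3]; [2]; [1]. Product of hooks = 1024192512000. So f^λ = 22! / 1024192512000 = 1124000727777607680000 / 1024192512000 = 1097450640.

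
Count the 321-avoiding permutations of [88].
C_88 = 64633260585762914370496637486146181462681535261000

These 321-avoiding permutations are counted by the Catalan number C_n = (1/(n + 1)) · C(2n, n). For n = 88: C_88 = (1/89) · C(176, 88) = 5752360192132899378974200736267010150178656638229000/89 = 64633260585762914370496637486146181462681535261000.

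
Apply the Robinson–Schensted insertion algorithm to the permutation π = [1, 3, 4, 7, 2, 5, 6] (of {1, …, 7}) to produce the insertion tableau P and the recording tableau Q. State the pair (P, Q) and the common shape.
P = [1, 2, 4, 5, 6] / [3, 7];  Q = [1, 2, 3, 4, 7] / [5, 6];  common shape = (5, 2)

Row-insert the values π_1, π_2, … into P one at a time, bumping the leftmost entry strictly greater than the inserted value down to the next row. The recording tableau Q records, in position (i, j), the step at which that cell was added to P.
  Insert 1 (step 1): P = [1];  Q = [1]
  Insert 3 (step 2): P = [1, 3];  Q = [1, 2]
  Insert 4 (step 3): P = [1, 3, 4];  Q = [1, 2, 3]
  Insert 7 (step 4): P = [1, 3, 4, 7];  Q = [1, 2, 3, 4]
  Insert 2 (step 5): P = [1, 2, 4, 7] / [3];  Q = [1, 2, 3, 4] / [5]
  Insert 5 (step 6): P = [1, 2, 4, 5] / [3, 7];  Q = [1, 2, 3, 4] / [5, 6]
  Insert 6 (step 7): P = [1, 2, 4, 5, 6] / [3, 7];  Q = [1, 2, 3, 4, 7] / [5, 6]
Final shape: (5, 2).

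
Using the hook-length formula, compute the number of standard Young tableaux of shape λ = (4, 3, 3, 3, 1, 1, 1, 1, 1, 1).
# SYT of shape (4, 3, 3, 3, 1, 1, 1, 1, 1, 1) = 3038784

Hook-length formula: f^λ = n! / Π hook(c), product over all cells c of the Young diagram. For λ = (4, 3, 3, 3, 1, 1, 1, 1, 1, 1), n = 19 boxes. Hook lengths by row (left-to-right, top-to-bottom): [13, 6, 5, 1]; [11, 4, 3]; [10, 3, 2]; [9, 2, 1]; [6]; [5]; [4]; [3]; [2]; [1]. Product of hooks = 40030848000. So f^λ = 19! / 40030848000 = 121645100408832000 / 40030848000 = 3038784.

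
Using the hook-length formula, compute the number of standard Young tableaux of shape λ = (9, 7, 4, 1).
# SYT of shape (9, 7, 4, 1) = 72424352

Hook-length formula: f^λ = n! / Π hook(c), product over all cells c of the Young diagram. For λ = (9, 7, 4, 1), n = 21 boxes. Hook lengths by row (left-to-right, top-to-bottom): [12, 10, 9, 8, 6, 5, 4, 2, 1]; [9, 7, 6, 5, 3, 2, 1]; [5, 3, 2, 1]; [1]. Product of hooks = 705438720000. So f^λ = 21! / 705438720000 = 51090942171709440000 / 705438720000 = 72424352.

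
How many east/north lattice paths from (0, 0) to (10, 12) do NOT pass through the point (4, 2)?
Number of paths = 526526

Total paths from (0, 0) to (10, 12): C(22, 10) = 646646. Paths through (4, 2): (paths (0, 0) → (4, 2)) × (paths (4, 2) → (10, 12)) = C(6, 4) · C(16, 6) = 15 · 8008 = 120120. Avoidance count = 646646 − 120120 = 526526.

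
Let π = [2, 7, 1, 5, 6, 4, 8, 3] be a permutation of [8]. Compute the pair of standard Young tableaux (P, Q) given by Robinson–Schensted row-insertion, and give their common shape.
P = [1, 3, 6, 8] / [2, 4] / [5] / [7];  Q = [1, 2, 5, 7] / [3, 4] / [6] / [8];  common shape = (4, 2, 1, 1)

Row-insert the values π_1, π_2, … into P one at a time, bumping the leftmost entry strictly greater than the inserted value down to the next row. The recording tableau Q records, in position (i, j), the step at which that cell was added to P.
  Insert 2 (step 1): P = [2];  Q = [1]
  Insert 7 (step 2): P = [2, 7];  Q = [1, 2]
  Insert 1 (step 3): P = [1, 7] / [2];  Q = [1, 2] / [3]
  Insert 5 (step 4): P = [1, 5] / [2, 7];  Q = [1, 2] / [3, 4]
  Insert 6 (step 5): P = [1, 5, 6] / [2, 7];  Q = [1, 2, 5] / [3, 4]
  Insert 4 (step 6): P = [1, 4, 6] / [2, 5] / [7];  Q = [1, 2, 5] / [3, 4] / [6]
  Insert 8 (step 7): P = [1, 4, 6, 8] / [2, 5] / [7];  Q = [1, 2, 5, 7] / [3, 4] / [6]
  Insert 3 (step 8): P = [1, 3, 6, 8] / [2, 4] / [5] / [7];  Q = [1, 2, 5, 7] / [3, 4] / [6] / [8]
Final shape: (4, 2, 1, 1).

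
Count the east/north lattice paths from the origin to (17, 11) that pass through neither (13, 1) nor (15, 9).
Number of paths = 13618922

Inclusion–exclusion. Total paths: C(28, 17) = 21474180. Through P₁: C(14, 13)·C(14, 4) = 14014. Through P₂: C(24, 15)·C(4, 2) = 7845024. Since P₁ is strictly southwest of P₂, a monotone path through both must visit P₁ then P₂; paths through both = C(14, 13)·C(10, 2)·C(4, 2) = 3780. Avoid both = 21474180 − 14014 − 7845024 + 3780 = 13618922.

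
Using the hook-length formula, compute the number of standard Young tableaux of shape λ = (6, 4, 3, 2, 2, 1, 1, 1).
# SYT of shape (6, 4, 3, 2, 2, 1, 1, 1) = 208916400

Hook-length formula: f^λ = n! / Π hook(c), product over all cells c of the Young diagram. For λ = (6, 4, 3, 2, 2, 1, 1, 1), n = 20 boxes. Hook lengths by row (left-to-right, top-to-bottom): [13, 9, 6, 4, 2, 1]; [10, 6, 3, 1]; [8, 4, 1]; [6, 2]; [5, 1]; [3]; [2]; [1]. Product of hooks = 11645337600. So f^λ = 20! / 11645337600 = 2432902008176640000 / 11645337600 = 208916400.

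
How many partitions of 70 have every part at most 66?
p(70, parts ≤ 66) = 4087961

Use the recurrence p(n, m) = p(n, m−1) + p(n−m, m): either the largest part is < m (count p(n, m−1)) or the largest part is exactly m (remove one copy of m, count p(n−m, m)). With p(0, ·) = 1 this gives p(70, parts ≤ 66) = 4087961. (By conjugating Young diagrams, this also counts partitions of 70 into at most 66 parts.)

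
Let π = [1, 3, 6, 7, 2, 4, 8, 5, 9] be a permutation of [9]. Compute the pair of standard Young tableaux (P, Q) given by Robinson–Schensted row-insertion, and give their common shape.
P = [1, 2, 4, 5, 8, 9] / [3, 6, 7];  Q = [1, 2, 3, 4, 7, 9] / [5, 6, 8];  common shape = (6, 3)

Row-insert the values π_1, π_2, … into P one at a time, bumping the leftmost entry strictly greater than the inserted value down to the next row. The recording tableau Q records, in position (i, j), the step at which that cell was added to P.
  Insert 1 (step 1): P = [1];  Q = [1]
  Insert 3 (step 2): P = [1, 3];  Q = [1, 2]
  Insert 6 (step 3): P = [1, 3, 6];  Q = [1, 2, 3]
  Insert 7 (step 4): P = [1, 3, 6, 7];  Q = [1, 2, 3, 4]
  Insert 2 (step 5): P = [1, 2, 6, 7] / [3];  Q = [1, 2, 3, 4] / [5]
  Insert 4 (step 6): P = [1, 2, 4, 7] / [3, 6];  Q = [1, 2, 3, 4] / [5, 6]
  Insert 8 (step 7): P = [1, 2, 4, 7, 8] / [3, 6];  Q = [1, 2, 3, 4, 7] / [5, 6]
  Insert 5 (step 8): P = [1, 2, 4, 5, 8] / [3, 6, 7];  Q = [1, 2, 3, 4, 7] / [5, 6, 8]
  Insert 9 (step 9): P = [1, 2, 4, 5, 8, 9] / [3, 6, 7];  Q = [1, 2, 3, 4, 7, 9] / [5, 6, 8]
Final shape: (6, 3).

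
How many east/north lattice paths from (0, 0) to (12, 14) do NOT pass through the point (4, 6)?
Number of paths = 6955000

Total paths from (0, 0) to (12, 14): C(26, 12) = 9657700. Paths through (4, 6): (paths (0, 0) → (4, 6)) × (paths (4, 6) → (12, 14)) = C(10, 4) · C(16, 8) = 210 · 12870 = 2702700. Avoidance count = 9657700 − 2702700 = 6955000.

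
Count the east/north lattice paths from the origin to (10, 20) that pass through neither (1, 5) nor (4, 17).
Number of paths = 21926571

Inclusion–exclusion. Total paths: C(30, 10) = 30045015. Through P₁: C(6, 1)·C(24, 9) = 7845024. Through P₂: C(21, 4)·C(9, 6) = 502740. Since P₁ is strictly southwest of P₂, a monotone path through both must visit P₁ then P₂; paths through both = C(6, 1)·C(15, 3)·C(9, 6) = 229320. Avoid both = 30045015 − 7845024 − 502740 + 229320 = 21926571.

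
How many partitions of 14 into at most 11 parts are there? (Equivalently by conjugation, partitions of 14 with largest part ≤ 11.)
p(14, parts ≤ 11) = 131

Partitions of 14 with all parts ≤ 11: 11+3, 11+2+1, 11+1+1+1, 10+4, 10+3+1, 10+2+2, 10+2+1+1, 10+1+1+1+1, 9+5, 9+4+1, 9+3+2, 9+3+1+1, 9+2+2+1, 9+2+1+1+1, 9+1+1+1+1+1, 8+6, 8+5+1, 8+4+2, 8+4+1+1, 8+3+3, 8+3+2+1, 8+3+1+1+1, 8+2+2+2, 8+2+2+1+1, 8+2+1+1+1+1, 8+1+1+1+1+1+1, 7+7, 7+6+1, 7+5+2, 7+5+1+1, … (131 total). Count = 131.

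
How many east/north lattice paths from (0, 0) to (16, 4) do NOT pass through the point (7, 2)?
Number of paths = 2865

Total paths from (0, 0) to (16, 4): C(20, 16) = 4845. Paths through (7, 2): (paths (0, 0) → (7, 2)) × (paths (7, 2) → (16, 4)) = C(9, 7) · C(11, 9) = 36 · 55 = 1980. Avoidance count = 4845 − 1980 = 2865.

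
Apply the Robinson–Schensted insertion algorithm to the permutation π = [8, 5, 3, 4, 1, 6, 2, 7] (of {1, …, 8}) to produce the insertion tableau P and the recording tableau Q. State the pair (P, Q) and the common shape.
P = [1, 2, 6, 7] / [3, 4] / [5] / [8];  Q = [1, 4, 6, 8] / [2, 7] / [3] / [5];  common shape = (4, 2, 1, 1)

Row-insert the values π_1, π_2, … into P one at a time, bumping the leftmost entry strictly greater than the inserted value down to the next row. The recording tableau Q records, in position (i, j), the step at which that cell was added to P.
  Insert 8 (step 1): P = [8];  Q = [1]
  Insert 5 (step 2): P = [5] / [8];  Q = [1] / [2]
  Insert 3 (step 3): P = [3] / [5] / [8];  Q = [1] / [2] / [3]
  Insert 4 (step 4): P = [3, 4] / [5] / [8];  Q = [1, 4] / [2] / [3]
  Insert 1 (step 5): P = [1, 4] / [3] / [5] / [8];  Q = [1, 4] / [2] / [3] / [5]
  Insert 6 (step 6): P = [1, 4, 6] / [3] / [5] / [8];  Q = [1, 4, 6] / [2] / [3] / [5]
  Insert 2 (step 7): P = [1, 2, 6] / [3, 4] / [5] / [8];  Q = [1, 4, 6] / [2, 7] / [3] / [5]
  Insert 7 (step 8): P = [1, 2, 6, 7] / [3, 4] / [5] / [8];  Q = [1, 4, 6, 8] / [2, 7] / [3] / [5]
Final shape: (4, 2, 1, 1).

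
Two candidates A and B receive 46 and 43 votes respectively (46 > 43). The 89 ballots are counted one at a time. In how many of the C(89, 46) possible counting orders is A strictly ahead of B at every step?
Strict-lead orderings = 1673817734484251380165680

Total orderings of the 89 votes with 46 for A: C(89, 46) = 49656592789699457611581840. By the Bertrand ballot formula (Cycle Lemma / reflection principle), the number of orderings in which A is strictly ahead of B throughout is (p − q)/(p + q) · C(p + q, p) = (46 − 43)/(46 + 43) · 49656592789699457611581840 = 1673817734484251380165680.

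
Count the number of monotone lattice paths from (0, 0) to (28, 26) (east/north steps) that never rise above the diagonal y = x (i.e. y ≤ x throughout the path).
Number of paths = 194214400834356

By the reflection principle (André's argument), the number of monotone paths to (28, 26) with n ≤ m that never go above y = x is C(54, 28) − C(54, 29) = 1877405874732108 − 1683191473897752 = 194214400834356.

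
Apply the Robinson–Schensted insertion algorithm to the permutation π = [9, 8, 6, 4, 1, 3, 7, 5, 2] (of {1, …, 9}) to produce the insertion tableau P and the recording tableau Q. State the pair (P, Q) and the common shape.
P = [1, 2, 5] / [3, 7] / [4] / [6] / [8] / [9];  Q = [1, 6, 7] / [2, 8] / [3] / [4] / [5] / [9];  common shape = (3, 2, 1, 1, 1, 1)

Row-insert the values π_1, π_2, … into P one at a time, bumping the leftmost entry strictly greater than the inserted value down to the next row. The recording tableau Q records, in position (i, j), the step at which that cell was added to P.
  Insert 9 (step 1): P = [9];  Q = [1]
  Insert 8 (step 2): P = [8] / [9];  Q = [1] / [2]
  Insert 6 (step 3): P = [6] / [8] / [9];  Q = [1] / [2] / [3]
  Insert 4 (step 4): P = [4] / [6] / [8] / [9];  Q = [1] / [2] / [3] / [4]
  Insert 1 (step 5): P = [1] / [4] / [6] / [8] / [9];  Q = [1] / [2] / [3] / [4] / [5]
  Insert 3 (step 6): P = [1, 3] / [4] / [6] / [8] / [9];  Q = [1, 6] / [2] / [3] / [4] / [5]
  Insert 7 (step 7): P = [1, 3, 7] / [4] / [6] / [8] / [9];  Q = [1, 6, 7] / [2] / [3] / [4] / [5]
  Insert 5 (step 8): P = [1, 3, 5] / [4, 7] / [6] / [8] / [9];  Q = [1, 6, 7] / [2, 8] / [3] / [4] / [5]
  Insert 2 (step 9): P = [1, 2, 5] / [3, 7] / [4] / [6] / [8] / [9];  Q = [1, 6, 7] / [2, 8] / [3] / [4] / [5] / [9]
Final shape: (3, 2, 1, 1, 1, 1).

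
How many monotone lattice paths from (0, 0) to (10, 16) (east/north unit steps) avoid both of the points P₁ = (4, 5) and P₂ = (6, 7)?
Number of paths = 3065959

Inclusion–exclusion. Total paths: C(26, 10) = 5311735. Through P₁: C(9, 4)·C(17, 6) = 1559376. Through P₂: C(13, 6)·C(13, 4) = 1226940. Since P₁ is strictly southwest of P₂, a monotone path through both must visit P₁ then P₂; paths through both = C(9, 4)·C(4, 2)·C(13, 4) = 540540. Avoid both = 5311735 − 1559376 − 1226940 + 540540 = 3065959.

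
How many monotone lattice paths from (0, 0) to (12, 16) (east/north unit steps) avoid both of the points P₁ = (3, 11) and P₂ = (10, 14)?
Number of paths = 18187571

Inclusion–exclusion. Total paths: C(28, 12) = 30421755. Through P₁: C(14, 3)·C(14, 9) = 728728. Through P₂: C(24, 10)·C(4, 2) = 11767536. Since P₁ is strictly southwest of P₂, a monotone path through both must visit P₁ then P₂; paths through both = C(14, 3)·C(10, 7)·C(4, 2) = 262080. Avoid both = 30421755 − 728728 − 11767536 + 262080 = 18187571.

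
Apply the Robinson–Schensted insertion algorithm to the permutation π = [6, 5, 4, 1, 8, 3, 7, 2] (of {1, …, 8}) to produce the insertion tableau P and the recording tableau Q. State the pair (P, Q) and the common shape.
P = [1, 2, 7] / [3, 8] / [4] / [5] / [6];  Q = [1, 5, 7] / [2, 6] / [3] / [4] / [8];  common shape = (3, 2, 1, 1, 1)

Row-insert the values π_1, π_2, … into P one at a time, bumping the leftmost entry strictly greater than the inserted value down to the next row. The recording tableau Q records, in position (i, j), the step at which that cell was added to P.
  Insert 6 (step 1): P = [6];  Q = [1]
  Insert 5 (step 2): P = [5] / [6];  Q = [1] / [2]
  Insert 4 (step 3): P = [4] / [5] / [6];  Q = [1] / [2] / [3]
  Insert 1 (step 4): P = [1] / [4] / [5] / [6];  Q = [1] / [2] / [3] / [4]
  Insert 8 (step 5): P = [1, 8] / [4] / [5] / [6];  Q = [1, 5] / [2] / [3] / [4]
  Insert 3 (step 6): P = [1, 3] / [4, 8] / [5] / [6];  Q = [1, 5] / [2, 6] / [3] / [4]
  Insert 7 (step 7): P = [1, 3, 7] / [4, 8] / [5] / [6];  Q = [1, 5, 7] / [2, 6] / [3] / [4]
  Insert 2 (step 8): P = [1, 2, 7] / [3, 8] / [4] / [5] / [6];  Q = [1, 5, 7] / [2, 6] / [3] / [4] / [8]
Final shape: (3, 2, 1, 1, 1).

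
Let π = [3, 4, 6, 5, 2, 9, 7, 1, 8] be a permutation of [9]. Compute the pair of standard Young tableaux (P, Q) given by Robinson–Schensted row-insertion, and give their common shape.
P = [1, 4, 5, 7, 8] / [2, 9] / [3] / [6];  Q = [1, 2, 3, 6, 9] / [4, 7] / [5] / [8];  common shape = (5, 2, 1, 1)

Row-insert the values π_1, π_2, … into P one at a time, bumping the leftmost entry strictly greater than the inserted value down to the next row. The recording tableau Q records, in position (i, j), the step at which that cell was added to P.
  Insert 3 (step 1): P = [3];  Q = [1]
  Insert 4 (step 2): P = [3, 4];  Q = [1, 2]
  Insert 6 (step 3): P = [3, 4, 6];  Q = [1, 2, 3]
  Insert 5 (step 4): P = [3, 4, 5] / [6];  Q = [1, 2, 3] / [4]
  Insert 2 (step 5): P = [2, 4, 5] / [3] / [6];  Q = [1, 2, 3] / [4] / [5]
  Insert 9 (step 6): P = [2, 4, 5, 9] / [3] / [6];  Q = [1, 2, 3, 6] / [4] / [5]
  Insert 7 (step 7): P = [2, 4, 5, 7] / [3, 9] / [6];  Q = [1, 2, 3, 6] / [4, 7] / [5]
  Insert 1 (step 8): P = [1, 4, 5, 7] / [2, 9] / [3] / [6];  Q = [1, 2, 3, 6] / [4, 7] / [5] / [8]
  Insert 8 (step 9): P = [1, 4, 5, 7, 8] / [2, 9] / [3] / [6];  Q = [1, 2, 3, 6, 9] / [4, 7] / [5] / [8]
Final shape: (5, 2, 1, 1).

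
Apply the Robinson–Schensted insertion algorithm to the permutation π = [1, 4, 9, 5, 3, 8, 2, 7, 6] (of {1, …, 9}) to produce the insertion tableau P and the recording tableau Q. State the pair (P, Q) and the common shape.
P = [1, 2, 5, 6] / [3, 7] / [4, 8] / [9];  Q = [1, 2, 3, 6] / [4, 8] / [5, 9] / [7];  common shape = (4, 2, 2, 1)

Row-insert the values π_1, π_2, … into P one at a time, bumping the leftmost entry strictly greater than the inserted value down to the next row. The recording tableau Q records, in position (i, j), the step at which that cell was added to P.
  Insert 1 (step 1): P = [1];  Q = [1]
  Insert 4 (step 2): P = [1, 4];  Q = [1, 2]
  Insert 9 (step 3): P = [1, 4, 9];  Q = [1, 2, 3]
  Insert 5 (step 4): P = [1, 4, 5] / [9];  Q = [1, 2, 3] / [4]
  Insert 3 (step 5): P = [1, 3, 5] / [4] / [9];  Q = [1, 2, 3] / [4] / [5]
  Insert 8 (step 6): P = [1, 3, 5, 8] / [4] / [9];  Q = [1, 2, 3, 6] / [4] / [5]
  Insert 2 (step 7): P = [1, 2, 5, 8] / [3] / [4] / [9];  Q = [1, 2, 3, 6] / [4] / [5] / [7]
  Insert 7 (step 8): P = [1, 2, 5, 7] / [3, 8] / [4] / [9];  Q = [1, 2, 3, 6] / [4, 8] / [5] / [7]
  Insert 6 (step 9): P = [1, 2, 5, 6] / [3, 7] / [4, 8] / [9];  Q = [1, 2, 3, 6] / [4, 8] / [5, 9] / [7]
Final shape: (4, 2, 2, 1).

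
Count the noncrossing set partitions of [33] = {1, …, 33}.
C_33 = 212336130412243110

These noncrossing partitions are counted by the Catalan number C_n = (1/(n + 1)) · C(2n, n). For n = 33: C_33 = (1/34) · C(66, 33) = 7219428434016265740/34 = 212336130412243110.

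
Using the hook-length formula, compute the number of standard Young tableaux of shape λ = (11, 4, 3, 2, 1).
# SYT of shape (11, 4, 3, 2, 1) = 111132672

Hook-length formula: f^λ = n! / Π hook(c), product over all cells c of the Young diagram. For λ = (11, 4, 3, 2, 1), n = 21 boxes. Hook lengths by row (left-to-right, top-to-bottom): [15, 13, 11, 9, 7, 6, 5, 4, 3, 2, 1]; [7, 5, 3, 1]; [5, 3, 1]; [3, 1]; [1]. Product of hooks = 459729270000. So f^λ = 21! / 459729270000 = 51090942171709440000 / 459729270000 = 111132672.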